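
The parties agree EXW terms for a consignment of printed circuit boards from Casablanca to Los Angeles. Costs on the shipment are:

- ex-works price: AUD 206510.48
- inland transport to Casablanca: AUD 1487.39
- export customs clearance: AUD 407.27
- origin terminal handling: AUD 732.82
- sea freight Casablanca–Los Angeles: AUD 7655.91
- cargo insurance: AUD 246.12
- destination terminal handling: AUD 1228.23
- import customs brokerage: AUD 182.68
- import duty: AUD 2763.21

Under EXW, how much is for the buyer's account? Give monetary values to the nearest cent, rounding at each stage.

EXW: the seller makes goods available at their premises; the buyer bears all onward costs.
Seller's account: goods 206510.48 = 206510.48
Buyer's account: inland to port 1487.39 + export clearance 407.27 + origin terminal 732.82 + freight 7655.91 + insurance 246.12 + destination terminal 1228.23 + brokerage 182.68 + duty 2763.21 = 14703.63

Buyer's account: AUD 14703.63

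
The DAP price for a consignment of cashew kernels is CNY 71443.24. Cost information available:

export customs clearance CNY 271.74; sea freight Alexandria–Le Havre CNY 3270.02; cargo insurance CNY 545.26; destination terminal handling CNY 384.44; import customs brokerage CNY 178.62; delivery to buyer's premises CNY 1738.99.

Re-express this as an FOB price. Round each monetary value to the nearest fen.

Not relevant to the conversion: export clearance — on the seller under both DAP and FOB; already in the DAP price and stays in the FOB price. brokerage — on the buyer under both terms; not part of either seller's price.
From DAP to FOB, the seller no longer bears: freight, insurance, destination terminal, delivery.
FOB price = 71443.24 − 3270.02 − 545.26 − 384.44 − 1738.99 = 65504.53

FOB price: CNY 65504.53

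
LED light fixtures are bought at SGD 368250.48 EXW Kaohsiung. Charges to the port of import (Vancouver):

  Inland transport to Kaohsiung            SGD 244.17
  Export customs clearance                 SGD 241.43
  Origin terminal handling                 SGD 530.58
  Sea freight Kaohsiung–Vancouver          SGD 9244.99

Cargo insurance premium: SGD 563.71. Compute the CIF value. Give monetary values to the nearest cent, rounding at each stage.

CIF = EXW price + pre-shipment costs + freight + insurance
CIF = 368250.48 + 244.17 + 241.43 + 530.58 + 9244.99 + 563.71 = 379075.36

CIF value: SGD 379075.36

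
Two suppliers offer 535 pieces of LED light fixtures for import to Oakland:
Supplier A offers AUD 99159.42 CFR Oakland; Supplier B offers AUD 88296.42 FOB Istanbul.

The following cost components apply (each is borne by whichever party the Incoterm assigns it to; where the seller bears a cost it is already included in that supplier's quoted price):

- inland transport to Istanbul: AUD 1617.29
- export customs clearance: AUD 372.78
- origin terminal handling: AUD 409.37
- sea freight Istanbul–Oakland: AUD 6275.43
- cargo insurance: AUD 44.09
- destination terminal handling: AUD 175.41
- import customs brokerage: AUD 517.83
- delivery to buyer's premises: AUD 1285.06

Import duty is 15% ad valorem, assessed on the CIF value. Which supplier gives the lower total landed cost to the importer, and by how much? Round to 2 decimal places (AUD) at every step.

Supplier B is cheaper by AUD 5275.71

Supplier A (CFR):
CIF value = CFR price + insurance = 99159.42 + 44.09 = 99203.51
Import duty = 99203.51 × 15% = 14880.53
Buyer bears (A): 44.09 + 175.41 + 517.83 + 1285.06 = 2022.39
Landed cost (A) = invoice 99159.42 + 2022.39 + duty 14880.53 = 116062.34
Supplier B (FOB):
CIF value = FOB price + freight + insurance = 88296.42 + 6275.43 + 44.09 = 94615.94
Import duty = 94615.94 × 15% = 14192.39
Buyer bears (B): 6275.43 + 44.09 + 175.41 + 517.83 + 1285.06 = 8297.82
Landed cost (B) = invoice 88296.42 + 8297.82 + duty 14192.39 = 110786.63
Difference = |116062.34 − 110786.63| = 5275.71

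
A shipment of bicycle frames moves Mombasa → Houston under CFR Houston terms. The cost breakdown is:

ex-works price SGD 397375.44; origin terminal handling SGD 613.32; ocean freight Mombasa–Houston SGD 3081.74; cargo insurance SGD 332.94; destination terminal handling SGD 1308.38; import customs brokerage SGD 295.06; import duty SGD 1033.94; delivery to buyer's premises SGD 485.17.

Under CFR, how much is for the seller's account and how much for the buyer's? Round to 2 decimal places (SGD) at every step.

CFR: the seller pays costs through ocean freight to the destination port, but not insurance.
Seller's account: goods 397375.44 + origin terminal 613.32 + freight 3081.74 = 401070.50
Buyer's account: insurance 332.94 + destination terminal 1308.38 + brokerage 295.06 + duty 1033.94 + delivery 485.17 = 3455.49

Seller: SGD 401070.50; buyer: SGD 3455.49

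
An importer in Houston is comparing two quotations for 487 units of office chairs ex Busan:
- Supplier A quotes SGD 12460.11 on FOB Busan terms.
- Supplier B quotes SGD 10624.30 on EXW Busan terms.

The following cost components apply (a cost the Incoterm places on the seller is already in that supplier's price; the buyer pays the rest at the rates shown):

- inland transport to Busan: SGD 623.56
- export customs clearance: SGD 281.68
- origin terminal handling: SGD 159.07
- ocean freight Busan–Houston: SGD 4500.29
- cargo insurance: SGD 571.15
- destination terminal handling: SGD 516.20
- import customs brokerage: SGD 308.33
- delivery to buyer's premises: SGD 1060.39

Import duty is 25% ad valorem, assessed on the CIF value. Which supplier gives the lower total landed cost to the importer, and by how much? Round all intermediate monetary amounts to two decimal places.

Supplier A (FOB):
CIF value = FOB price + freight + insurance = 12460.11 + 4500.29 + 571.15 = 17531.55
Import duty = 17531.55 × 25% = 4382.89
Buyer bears (A): 4500.29 + 571.15 + 516.20 + 308.33 + 1060.39 = 6956.36
Landed cost (A) = invoice 12460.11 + 6956.36 + duty 4382.89 = 23799.36
Supplier B (EXW):
CIF value = EXW price + inland to port + export clearance + origin terminal + freight + insurance = 10624.30 + 623.56 + 281.68 + 159.07 + 4500.29 + 571.15 = 16760.05
Import duty = 16760.05 × 25% = 4190.01
Buyer bears (B): 623.56 + 281.68 + 159.07 + 4500.29 + 571.15 + 516.20 + 308.33 + 1060.39 = 8020.67
Landed cost (B) = invoice 10624.30 + 8020.67 + duty 4190.01 = 22834.98
Difference = |23799.36 − 22834.98| = 964.38

Supplier B is cheaper by SGD 964.38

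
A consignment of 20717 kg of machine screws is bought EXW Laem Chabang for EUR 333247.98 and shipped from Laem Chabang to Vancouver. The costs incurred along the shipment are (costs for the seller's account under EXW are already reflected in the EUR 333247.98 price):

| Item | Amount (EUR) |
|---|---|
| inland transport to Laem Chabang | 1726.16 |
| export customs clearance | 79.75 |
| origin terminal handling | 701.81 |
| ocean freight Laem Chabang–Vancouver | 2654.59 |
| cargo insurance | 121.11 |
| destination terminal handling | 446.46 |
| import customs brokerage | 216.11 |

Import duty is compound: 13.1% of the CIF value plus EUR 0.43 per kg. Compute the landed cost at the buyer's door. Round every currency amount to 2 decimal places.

EXW: the seller makes goods available at their premises; the buyer bears all onward costs.
CIF value = EXW price + inland to port + export clearance + origin terminal + freight + insurance = 333247.98 + 1726.16 + 79.75 + 701.81 + 2654.59 + 121.11 = 338531.40
Ad valorem component: 338531.40 × 13.1% = 44347.61
Specific component: 20717 × 0.43 = 8908.31
Import duty = 44347.61 + 8908.31 = 53255.92
Buyer bears: inland to port 1726.16 + export clearance 79.75 + origin terminal 701.81 + freight 2654.59 + insurance 121.11 + destination terminal 446.46 + brokerage 216.11 + duty 53255.92 = 59201.91
Landed cost = invoice 333247.98 + 59201.91 = 392449.89

Total landed cost: EUR 392449.89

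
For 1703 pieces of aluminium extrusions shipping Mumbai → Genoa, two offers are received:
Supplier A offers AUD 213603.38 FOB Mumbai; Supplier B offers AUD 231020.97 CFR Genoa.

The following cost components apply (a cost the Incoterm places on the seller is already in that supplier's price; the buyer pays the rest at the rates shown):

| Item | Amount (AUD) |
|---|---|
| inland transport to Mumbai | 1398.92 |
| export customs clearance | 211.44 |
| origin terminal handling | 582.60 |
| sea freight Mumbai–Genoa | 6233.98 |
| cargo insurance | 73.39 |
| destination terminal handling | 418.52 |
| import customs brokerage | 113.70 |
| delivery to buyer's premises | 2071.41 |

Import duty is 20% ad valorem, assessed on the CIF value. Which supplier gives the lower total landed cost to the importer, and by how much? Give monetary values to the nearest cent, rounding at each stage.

Supplier A (FOB):
CIF value = FOB price + freight + insurance = 213603.38 + 6233.98 + 73.39 = 219910.75
Import duty = 219910.75 × 20% = 43982.15
Buyer bears (A): 6233.98 + 73.39 + 418.52 + 113.70 + 2071.41 = 8911.00
Landed cost (A) = invoice 213603.38 + 8911.00 + duty 43982.15 = 266496.53
Supplier B (CFR):
CIF value = CFR price + insurance = 231020.97 + 73.39 = 231094.36
Import duty = 231094.36 × 20% = 46218.87
Buyer bears (B): 73.39 + 418.52 + 113.70 + 2071.41 = 2677.02
Landed cost (B) = invoice 231020.97 + 2677.02 + duty 46218.87 = 279916.86
Difference = |266496.53 − 279916.86| = 13420.33

Supplier A is cheaper by AUD 13420.33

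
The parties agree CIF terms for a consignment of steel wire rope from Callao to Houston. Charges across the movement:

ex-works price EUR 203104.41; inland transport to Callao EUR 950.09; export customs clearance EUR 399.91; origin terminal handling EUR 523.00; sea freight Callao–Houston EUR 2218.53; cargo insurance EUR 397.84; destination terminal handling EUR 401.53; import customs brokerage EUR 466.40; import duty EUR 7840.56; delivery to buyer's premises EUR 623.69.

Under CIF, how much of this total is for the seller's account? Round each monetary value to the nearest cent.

CIF: the seller pays costs through ocean freight and marine insurance to the destination port.
Seller's account: goods 203104.41 + inland to port 950.09 + export clearance 399.91 + origin terminal 523.00 + freight 2218.53 + insurance 397.84 = 207593.78
Buyer's account: destination terminal 401.53 + brokerage 466.40 + duty 7840.56 + delivery 623.69 = 9332.18

Seller's account: EUR 207593.78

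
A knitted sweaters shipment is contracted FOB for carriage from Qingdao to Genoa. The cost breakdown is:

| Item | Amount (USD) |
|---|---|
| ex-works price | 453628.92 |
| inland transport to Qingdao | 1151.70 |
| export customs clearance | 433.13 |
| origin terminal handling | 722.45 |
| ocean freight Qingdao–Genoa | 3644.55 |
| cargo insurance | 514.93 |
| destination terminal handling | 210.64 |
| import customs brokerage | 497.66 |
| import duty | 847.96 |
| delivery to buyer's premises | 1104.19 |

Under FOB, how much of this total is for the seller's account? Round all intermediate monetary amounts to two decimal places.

FOB: the seller bears costs until goods are on board at the origin port; the buyer bears freight, insurance and all costs thereafter.
Seller's account: goods 453628.92 + inland to port 1151.70 + export clearance 433.13 + origin terminal 722.45 = 455936.20
Buyer's account: freight 3644.55 + insurance 514.93 + destination terminal 210.64 + brokerage 497.66 + duty 847.96 + delivery 1104.19 = 6819.93

Seller's account: USD 455936.20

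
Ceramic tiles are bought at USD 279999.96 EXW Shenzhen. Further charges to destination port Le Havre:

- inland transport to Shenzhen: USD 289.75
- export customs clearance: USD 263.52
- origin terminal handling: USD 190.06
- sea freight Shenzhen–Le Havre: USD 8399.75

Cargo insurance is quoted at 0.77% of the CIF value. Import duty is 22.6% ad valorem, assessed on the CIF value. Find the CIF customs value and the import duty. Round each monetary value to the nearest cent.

CIF value: USD 291386.72; import duty: USD 65853.40

Let C be the CIF value. C = EXW price + pre-shipment costs + freight + 0.77% × C
C − 0.77% × C = 279999.96 + 289.75 + 263.52 + 190.06 + 8399.75
0.9923 × C = 289143.04
C = 289143.04 / 0.9923 = 291386.72
Insurance premium = 0.77% × 291386.72 = 2243.68
Import duty = 291386.72 × 22.6% = 65853.40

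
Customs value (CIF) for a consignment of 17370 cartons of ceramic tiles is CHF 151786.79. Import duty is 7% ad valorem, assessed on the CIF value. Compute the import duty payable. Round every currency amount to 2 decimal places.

Import duty = 151786.79 × 7% = 10625.08

Import duty: CHF 10625.08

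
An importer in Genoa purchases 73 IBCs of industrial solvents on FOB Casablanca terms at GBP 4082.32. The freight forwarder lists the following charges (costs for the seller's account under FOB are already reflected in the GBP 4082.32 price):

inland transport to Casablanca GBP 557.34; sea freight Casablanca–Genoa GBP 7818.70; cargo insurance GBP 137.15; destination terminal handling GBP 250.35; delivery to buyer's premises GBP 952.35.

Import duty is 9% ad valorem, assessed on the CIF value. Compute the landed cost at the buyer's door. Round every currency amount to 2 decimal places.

FOB: the seller bears costs until goods are on board at the origin port; the buyer bears freight, insurance and all costs thereafter.
Already in the invoice (seller's account under FOB): inland to port — exclude.
CIF value = FOB price + freight + insurance = 4082.32 + 7818.70 + 137.15 = 12038.17
Import duty = 12038.17 × 9% = 1083.44
Buyer bears: freight 7818.70 + insurance 137.15 + destination terminal 250.35 + delivery 952.35 + duty 1083.44 = 10241.99
Landed cost = invoice 4082.32 + 10241.99 = 14324.31

Total landed cost: GBP 14324.31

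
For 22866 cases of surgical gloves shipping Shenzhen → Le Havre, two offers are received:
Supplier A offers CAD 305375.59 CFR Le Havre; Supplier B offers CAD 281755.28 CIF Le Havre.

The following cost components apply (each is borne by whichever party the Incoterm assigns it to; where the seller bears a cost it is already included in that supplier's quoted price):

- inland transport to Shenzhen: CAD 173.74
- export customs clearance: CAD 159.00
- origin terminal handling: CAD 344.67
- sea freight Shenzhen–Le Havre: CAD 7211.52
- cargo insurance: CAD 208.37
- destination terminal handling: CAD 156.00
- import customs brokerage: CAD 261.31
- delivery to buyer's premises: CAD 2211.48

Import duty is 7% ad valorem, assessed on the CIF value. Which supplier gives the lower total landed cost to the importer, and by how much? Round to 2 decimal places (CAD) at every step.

Supplier B is cheaper by CAD 25496.69

Supplier A (CFR):
CIF value = CFR price + insurance = 305375.59 + 208.37 = 305583.96
Import duty = 305583.96 × 7% = 21390.88
Buyer bears (A): 208.37 + 156.00 + 261.31 + 2211.48 = 2837.16
Landed cost (A) = invoice 305375.59 + 2837.16 + duty 21390.88 = 329603.63
Supplier B (CIF):
The CIF price already equals the CIF value: 281755.28
Import duty = 281755.28 × 7% = 19722.87
Buyer bears (B): 156.00 + 261.31 + 2211.48 = 2628.79
Landed cost (B) = invoice 281755.28 + 2628.79 + duty 19722.87 = 304106.94
Difference = |329603.63 − 304106.94| = 25496.69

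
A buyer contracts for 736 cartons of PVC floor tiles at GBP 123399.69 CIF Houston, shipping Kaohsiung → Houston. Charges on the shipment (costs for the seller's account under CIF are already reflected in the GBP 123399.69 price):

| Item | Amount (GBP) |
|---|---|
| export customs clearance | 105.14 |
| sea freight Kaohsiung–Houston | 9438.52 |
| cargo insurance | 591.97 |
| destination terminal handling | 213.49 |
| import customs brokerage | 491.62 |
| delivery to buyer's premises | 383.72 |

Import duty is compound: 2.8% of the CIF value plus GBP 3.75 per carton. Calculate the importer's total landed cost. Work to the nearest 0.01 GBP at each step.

Total landed cost: GBP 130703.71

CIF: the seller pays costs through ocean freight and marine insurance to the destination port.
Already in the invoice (seller's account under CIF): export clearance, freight, insurance — exclude.
The CIF price already equals the CIF value: 123399.69
Ad valorem component: 123399.69 × 2.8% = 3455.19
Specific component: 736 × 3.75 = 2760.00
Import duty = 3455.19 + 2760.00 = 6215.19
Buyer bears: destination terminal 213.49 + brokerage 491.62 + delivery 383.72 + duty 6215.19 = 7304.02
Landed cost = invoice 123399.69 + 7304.02 = 130703.71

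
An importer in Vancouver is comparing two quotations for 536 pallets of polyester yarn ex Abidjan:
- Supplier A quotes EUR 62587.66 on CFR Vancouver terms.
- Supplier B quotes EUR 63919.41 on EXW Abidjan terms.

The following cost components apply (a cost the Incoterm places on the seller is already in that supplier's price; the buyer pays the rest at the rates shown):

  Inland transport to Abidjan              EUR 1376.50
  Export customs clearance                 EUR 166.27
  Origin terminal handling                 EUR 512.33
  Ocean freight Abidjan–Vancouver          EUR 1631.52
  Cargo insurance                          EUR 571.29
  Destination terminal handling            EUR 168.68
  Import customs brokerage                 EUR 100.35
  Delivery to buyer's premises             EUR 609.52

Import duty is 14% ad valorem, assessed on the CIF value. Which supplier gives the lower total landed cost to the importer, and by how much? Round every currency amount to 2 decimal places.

Supplier A is cheaper by EUR 5720.94

Supplier A (CFR):
CIF value = CFR price + insurance = 62587.66 + 571.29 = 63158.95
Import duty = 63158.95 × 14% = 8842.25
Buyer bears (A): 571.29 + 168.68 + 100.35 + 609.52 = 1449.84
Landed cost (A) = invoice 62587.66 + 1449.84 + duty 8842.25 = 72879.75
Supplier B (EXW):
CIF value = EXW price + inland to port + export clearance + origin terminal + freight + insurance = 63919.41 + 1376.50 + 166.27 + 512.33 + 1631.52 + 571.29 = 68177.32
Import duty = 68177.32 × 14% = 9544.82
Buyer bears (B): 1376.50 + 166.27 + 512.33 + 1631.52 + 571.29 + 168.68 + 100.35 + 609.52 = 5136.46
Landed cost (B) = invoice 63919.41 + 5136.46 + duty 9544.82 = 78600.69
Difference = |72879.75 − 78600.69| = 5720.94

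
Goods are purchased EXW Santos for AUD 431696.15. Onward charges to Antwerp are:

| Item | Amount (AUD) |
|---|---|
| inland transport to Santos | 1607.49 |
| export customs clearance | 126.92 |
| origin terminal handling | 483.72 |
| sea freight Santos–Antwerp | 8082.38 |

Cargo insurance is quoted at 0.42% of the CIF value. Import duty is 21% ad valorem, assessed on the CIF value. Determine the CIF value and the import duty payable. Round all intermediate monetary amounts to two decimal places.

CIF value: AUD 443860.88; import duty: AUD 93210.78

Let C be the CIF value. C = EXW price + pre-shipment costs + freight + 0.42% × C
C − 0.42% × C = 431696.15 + 1607.49 + 126.92 + 483.72 + 8082.38
0.9958 × C = 441996.66
C = 441996.66 / 0.9958 = 443860.88
Insurance premium = 0.42% × 443860.88 = 1864.22
Import duty = 443860.88 × 21% = 93210.78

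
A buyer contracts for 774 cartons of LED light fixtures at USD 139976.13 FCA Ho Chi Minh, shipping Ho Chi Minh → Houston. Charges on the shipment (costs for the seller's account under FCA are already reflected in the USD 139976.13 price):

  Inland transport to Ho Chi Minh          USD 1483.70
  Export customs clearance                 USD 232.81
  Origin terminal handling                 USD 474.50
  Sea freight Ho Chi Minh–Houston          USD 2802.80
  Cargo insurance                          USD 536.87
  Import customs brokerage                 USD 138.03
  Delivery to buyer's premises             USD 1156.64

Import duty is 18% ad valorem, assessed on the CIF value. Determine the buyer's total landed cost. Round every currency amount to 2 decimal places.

Total landed cost: USD 170967.22

FCA: the seller delivers export-cleared goods to the carrier; the buyer bears costs from that point.
Already in the invoice (seller's account under FCA): inland to port, export clearance — exclude.
CIF value = FCA price + origin terminal + freight + insurance = 139976.13 + 474.50 + 2802.80 + 536.87 = 143790.30
Import duty = 143790.30 × 18% = 25882.25
Buyer bears: origin terminal 474.50 + freight 2802.80 + insurance 536.87 + brokerage 138.03 + delivery 1156.64 + duty 25882.25 = 30991.09
Landed cost = invoice 139976.13 + 30991.09 = 170967.22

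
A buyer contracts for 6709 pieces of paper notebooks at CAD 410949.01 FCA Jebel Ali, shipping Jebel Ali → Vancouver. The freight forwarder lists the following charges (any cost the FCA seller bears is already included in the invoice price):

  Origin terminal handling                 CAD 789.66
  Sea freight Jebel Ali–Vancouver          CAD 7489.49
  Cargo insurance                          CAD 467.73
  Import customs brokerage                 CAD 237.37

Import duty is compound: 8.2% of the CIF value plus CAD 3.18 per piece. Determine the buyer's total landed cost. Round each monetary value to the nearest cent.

Total landed cost: CAD 475682.94

FCA: the seller delivers export-cleared goods to the carrier; the buyer bears costs from that point.
CIF value = FCA price + origin terminal + freight + insurance = 410949.01 + 789.66 + 7489.49 + 467.73 = 419695.89
Ad valorem component: 419695.89 × 8.2% = 34415.06
Specific component: 6709 × 3.18 = 21334.62
Import duty = 34415.06 + 21334.62 = 55749.68
Buyer bears: origin terminal 789.66 + freight 7489.49 + insurance 467.73 + brokerage 237.37 + duty 55749.68 = 64733.93
Landed cost = invoice 410949.01 + 64733.93 = 475682.94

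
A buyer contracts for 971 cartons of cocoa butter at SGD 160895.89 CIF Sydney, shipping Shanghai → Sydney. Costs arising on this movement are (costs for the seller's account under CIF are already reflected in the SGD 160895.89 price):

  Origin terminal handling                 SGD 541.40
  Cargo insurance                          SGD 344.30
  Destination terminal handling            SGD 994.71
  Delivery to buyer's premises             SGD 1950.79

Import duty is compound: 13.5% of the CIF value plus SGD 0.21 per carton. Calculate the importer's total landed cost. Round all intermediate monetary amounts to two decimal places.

Total landed cost: SGD 185766.25

CIF: the seller pays costs through ocean freight and marine insurance to the destination port.
Already in the invoice (seller's account under CIF): origin terminal, insurance — exclude.
The CIF price already equals the CIF value: 160895.89
Ad valorem component: 160895.89 × 13.5% = 21720.95
Specific component: 971 × 0.21 = 203.91
Import duty = 21720.95 + 203.91 = 21924.86
Buyer bears: destination terminal 994.71 + delivery 1950.79 + duty 21924.86 = 24870.36
Landed cost = invoice 160895.89 + 24870.36 = 185766.25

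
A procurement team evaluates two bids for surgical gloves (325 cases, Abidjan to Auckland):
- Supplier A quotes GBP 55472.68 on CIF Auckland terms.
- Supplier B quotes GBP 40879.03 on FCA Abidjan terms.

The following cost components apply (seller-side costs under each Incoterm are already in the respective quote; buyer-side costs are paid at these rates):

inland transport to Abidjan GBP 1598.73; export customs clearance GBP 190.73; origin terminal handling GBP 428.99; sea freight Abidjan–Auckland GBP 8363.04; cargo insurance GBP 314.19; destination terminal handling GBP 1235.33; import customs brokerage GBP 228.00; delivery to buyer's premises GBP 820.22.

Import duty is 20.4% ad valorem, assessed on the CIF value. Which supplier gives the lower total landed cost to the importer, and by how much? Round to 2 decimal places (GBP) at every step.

Supplier B is cheaper by GBP 6606.87

Supplier A (CIF):
The CIF price already equals the CIF value: 55472.68
Import duty = 55472.68 × 20.4% = 11316.43
Buyer bears (A): 1235.33 + 228.00 + 820.22 = 2283.55
Landed cost (A) = invoice 55472.68 + 2283.55 + duty 11316.43 = 69072.66
Supplier B (FCA):
CIF value = FCA price + origin terminal + freight + insurance = 40879.03 + 428.99 + 8363.04 + 314.19 = 49985.25
Import duty = 49985.25 × 20.4% = 10196.99
Buyer bears (B): 428.99 + 8363.04 + 314.19 + 1235.33 + 228.00 + 820.22 = 11389.77
Landed cost (B) = invoice 40879.03 + 11389.77 + duty 10196.99 = 62465.79
Difference = |69072.66 − 62465.79| = 6606.87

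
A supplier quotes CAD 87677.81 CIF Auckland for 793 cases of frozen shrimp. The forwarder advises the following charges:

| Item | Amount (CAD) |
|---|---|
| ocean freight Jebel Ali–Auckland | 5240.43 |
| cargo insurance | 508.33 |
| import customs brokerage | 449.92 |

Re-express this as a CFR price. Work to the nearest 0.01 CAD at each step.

Not relevant to the conversion: freight — on the seller under both CIF and CFR; already in the CIF price and stays in the CFR price. brokerage — on the buyer under both terms; not part of either seller's price.
From CIF to CFR, the seller no longer bears: insurance.
CFR price = 87677.81 − 508.33 = 87169.48

CFR price: CAD 87169.48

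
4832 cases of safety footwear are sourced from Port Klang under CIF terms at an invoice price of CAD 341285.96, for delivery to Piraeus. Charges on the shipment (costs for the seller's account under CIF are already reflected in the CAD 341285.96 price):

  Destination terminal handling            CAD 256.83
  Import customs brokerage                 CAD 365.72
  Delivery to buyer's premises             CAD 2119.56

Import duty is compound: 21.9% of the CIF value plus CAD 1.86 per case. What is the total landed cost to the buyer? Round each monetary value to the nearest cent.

Total landed cost: CAD 427757.22

CIF: the seller pays costs through ocean freight and marine insurance to the destination port.
The CIF price already equals the CIF value: 341285.96
Ad valorem component: 341285.96 × 21.9% = 74741.63
Specific component: 4832 × 1.86 = 8987.52
Import duty = 74741.63 + 8987.52 = 83729.15
Buyer bears: destination terminal 256.83 + brokerage 365.72 + delivery 2119.56 + duty 83729.15 = 86471.26
Landed cost = invoice 341285.96 + 86471.26 = 427757.22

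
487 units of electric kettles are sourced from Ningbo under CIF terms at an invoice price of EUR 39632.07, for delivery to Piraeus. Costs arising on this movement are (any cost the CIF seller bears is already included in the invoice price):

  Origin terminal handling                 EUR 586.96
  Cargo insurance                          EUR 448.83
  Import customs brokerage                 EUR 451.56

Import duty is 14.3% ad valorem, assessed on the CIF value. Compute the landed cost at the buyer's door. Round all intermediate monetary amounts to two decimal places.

Total landed cost: EUR 45751.02

CIF: the seller pays costs through ocean freight and marine insurance to the destination port.
Already in the invoice (seller's account under CIF): origin terminal, insurance — exclude.
The CIF price already equals the CIF value: 39632.07
Import duty = 39632.07 × 14.3% = 5667.39
Buyer bears: brokerage 451.56 + duty 5667.39 = 6118.95
Landed cost = invoice 39632.07 + 6118.95 = 45751.02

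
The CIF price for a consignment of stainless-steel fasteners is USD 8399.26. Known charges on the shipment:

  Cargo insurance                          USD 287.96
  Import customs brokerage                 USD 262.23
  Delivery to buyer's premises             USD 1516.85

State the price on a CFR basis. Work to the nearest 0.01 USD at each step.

CFR price: USD 8111.30

Not relevant to the conversion: delivery, brokerage — on the buyer under both terms; not part of either seller's price.
From CIF to CFR, the seller no longer bears: insurance.
CFR price = 8399.26 − 287.96 = 8111.30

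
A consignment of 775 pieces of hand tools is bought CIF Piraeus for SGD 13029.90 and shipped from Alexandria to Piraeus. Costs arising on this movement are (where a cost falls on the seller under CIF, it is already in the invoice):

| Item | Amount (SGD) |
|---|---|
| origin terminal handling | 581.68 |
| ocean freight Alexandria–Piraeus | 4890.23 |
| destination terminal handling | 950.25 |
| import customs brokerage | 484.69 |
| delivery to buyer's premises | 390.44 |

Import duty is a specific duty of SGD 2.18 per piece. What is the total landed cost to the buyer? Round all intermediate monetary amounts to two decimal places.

Total landed cost: SGD 16544.78

CIF: the seller pays costs through ocean freight and marine insurance to the destination port.
Already in the invoice (seller's account under CIF): origin terminal, freight — exclude.
The CIF price already equals the CIF value: 13029.90
Import duty = 775 × 2.18 = 1689.50
Buyer bears: destination terminal 950.25 + brokerage 484.69 + delivery 390.44 + duty 1689.50 = 3514.88
Landed cost = invoice 13029.90 + 3514.88 = 16544.78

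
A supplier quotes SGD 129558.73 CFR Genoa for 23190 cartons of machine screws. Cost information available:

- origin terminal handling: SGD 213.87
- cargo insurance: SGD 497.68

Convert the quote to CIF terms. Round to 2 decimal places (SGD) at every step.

CIF price: SGD 130056.41

Not relevant to the conversion: origin terminal — on the seller under both CFR and CIF; already in the CFR price and stays in the CIF price.
From CFR to CIF, the seller additionally bears: insurance.
CIF price = 129558.73 + 497.68 = 130056.41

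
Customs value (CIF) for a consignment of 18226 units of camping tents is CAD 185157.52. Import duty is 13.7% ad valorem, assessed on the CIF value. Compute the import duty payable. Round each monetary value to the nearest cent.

Import duty: CAD 25366.58

Import duty = 185157.52 × 13.7% = 25366.58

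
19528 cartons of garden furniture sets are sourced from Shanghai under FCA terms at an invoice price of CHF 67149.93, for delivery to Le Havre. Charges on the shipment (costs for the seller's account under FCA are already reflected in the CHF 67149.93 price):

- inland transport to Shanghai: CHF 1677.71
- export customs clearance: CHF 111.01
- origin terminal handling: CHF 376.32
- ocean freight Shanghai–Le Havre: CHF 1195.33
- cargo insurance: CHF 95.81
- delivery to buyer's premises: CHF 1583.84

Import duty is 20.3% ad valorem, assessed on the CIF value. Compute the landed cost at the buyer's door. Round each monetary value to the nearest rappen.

FCA: the seller delivers export-cleared goods to the carrier; the buyer bears costs from that point.
Already in the invoice (seller's account under FCA): inland to port, export clearance — exclude.
CIF value = FCA price + origin terminal + freight + insurance = 67149.93 + 376.32 + 1195.33 + 95.81 = 68817.39
Import duty = 68817.39 × 20.3% = 13969.93
Buyer bears: origin terminal 376.32 + freight 1195.33 + insurance 95.81 + delivery 1583.84 + duty 13969.93 = 17221.23
Landed cost = invoice 67149.93 + 17221.23 = 84371.16

Total landed cost: CHF 84371.16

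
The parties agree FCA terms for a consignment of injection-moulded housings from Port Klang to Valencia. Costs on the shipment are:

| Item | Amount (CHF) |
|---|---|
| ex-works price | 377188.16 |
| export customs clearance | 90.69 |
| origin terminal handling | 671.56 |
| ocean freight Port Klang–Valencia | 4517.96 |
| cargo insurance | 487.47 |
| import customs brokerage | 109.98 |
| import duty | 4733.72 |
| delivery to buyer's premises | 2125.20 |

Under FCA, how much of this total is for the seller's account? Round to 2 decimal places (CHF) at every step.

FCA: the seller delivers export-cleared goods to the carrier; the buyer bears costs from that point.
Seller's account: goods 377188.16 + export clearance 90.69 = 377278.85
Buyer's account: origin terminal 671.56 + freight 4517.96 + insurance 487.47 + brokerage 109.98 + duty 4733.72 + delivery 2125.20 = 12645.89

Seller's account: CHF 377278.85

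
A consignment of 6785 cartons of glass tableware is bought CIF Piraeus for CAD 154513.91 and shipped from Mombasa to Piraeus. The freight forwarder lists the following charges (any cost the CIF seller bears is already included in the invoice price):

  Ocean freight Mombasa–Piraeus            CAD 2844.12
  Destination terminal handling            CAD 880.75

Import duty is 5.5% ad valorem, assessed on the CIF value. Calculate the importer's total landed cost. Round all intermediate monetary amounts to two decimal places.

CIF: the seller pays costs through ocean freight and marine insurance to the destination port.
Already in the invoice (seller's account under CIF): freight — exclude.
The CIF price already equals the CIF value: 154513.91
Import duty = 154513.91 × 5.5% = 8498.27
Buyer bears: destination terminal 880.75 + duty 8498.27 = 9379.02
Landed cost = invoice 154513.91 + 9379.02 = 163892.93

Total landed cost: CAD 163892.93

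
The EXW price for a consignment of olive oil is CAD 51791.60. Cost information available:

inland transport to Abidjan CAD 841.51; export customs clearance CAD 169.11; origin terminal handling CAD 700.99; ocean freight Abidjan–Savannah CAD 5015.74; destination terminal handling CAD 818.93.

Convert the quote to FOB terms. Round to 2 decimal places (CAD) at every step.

FOB price: CAD 53503.21

Not relevant to the conversion: freight, destination terminal — on the buyer under both terms; not part of either seller's price.
From EXW to FOB, the seller additionally bears: inland to port, export clearance, origin terminal.
FOB price = 51791.60 + 841.51 + 169.11 + 700.99 = 53503.21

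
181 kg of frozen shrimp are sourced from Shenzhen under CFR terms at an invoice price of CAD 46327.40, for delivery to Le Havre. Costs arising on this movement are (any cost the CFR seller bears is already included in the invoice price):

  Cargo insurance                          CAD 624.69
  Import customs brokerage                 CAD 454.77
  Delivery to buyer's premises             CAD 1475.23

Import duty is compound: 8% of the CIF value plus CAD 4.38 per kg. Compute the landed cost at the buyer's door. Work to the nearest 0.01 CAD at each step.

Total landed cost: CAD 53431.04

CFR: the seller pays costs through ocean freight to the destination port, but not insurance.
CIF value = CFR price + insurance = 46327.40 + 624.69 = 46952.09
Ad valorem component: 46952.09 × 8% = 3756.17
Specific component: 181 × 4.38 = 792.78
Import duty = 3756.17 + 792.78 = 4548.95
Buyer bears: insurance 624.69 + brokerage 454.77 + delivery 1475.23 + duty 4548.95 = 7103.64
Landed cost = invoice 46327.40 + 7103.64 = 53431.04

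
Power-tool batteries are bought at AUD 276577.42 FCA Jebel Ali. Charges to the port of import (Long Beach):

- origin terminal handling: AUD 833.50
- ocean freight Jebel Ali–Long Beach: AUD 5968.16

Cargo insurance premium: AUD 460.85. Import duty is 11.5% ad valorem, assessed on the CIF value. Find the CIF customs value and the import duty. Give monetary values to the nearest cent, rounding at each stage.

CIF = FCA price + pre-shipment costs + freight + insurance
CIF = 276577.42 + 833.50 + 5968.16 + 460.85 = 283839.93
Import duty = 283839.93 × 11.5% = 32641.59

CIF value: AUD 283839.93; import duty: AUD 32641.59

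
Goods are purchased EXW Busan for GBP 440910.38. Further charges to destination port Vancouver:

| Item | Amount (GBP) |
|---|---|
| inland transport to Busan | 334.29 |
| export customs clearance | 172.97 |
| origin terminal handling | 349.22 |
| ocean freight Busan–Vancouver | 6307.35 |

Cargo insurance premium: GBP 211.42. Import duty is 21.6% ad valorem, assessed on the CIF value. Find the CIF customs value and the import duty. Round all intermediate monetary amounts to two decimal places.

CIF value: GBP 448285.63; import duty: GBP 96829.70

CIF = EXW price + pre-shipment costs + freight + insurance
CIF = 440910.38 + 334.29 + 172.97 + 349.22 + 6307.35 + 211.42 = 448285.63
Import duty = 448285.63 × 21.6% = 96829.70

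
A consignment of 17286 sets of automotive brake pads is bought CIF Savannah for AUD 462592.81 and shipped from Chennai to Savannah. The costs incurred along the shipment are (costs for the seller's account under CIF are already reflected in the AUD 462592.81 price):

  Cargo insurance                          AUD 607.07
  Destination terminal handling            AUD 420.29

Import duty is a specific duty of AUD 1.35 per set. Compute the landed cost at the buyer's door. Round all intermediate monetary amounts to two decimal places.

Total landed cost: AUD 486349.20

CIF: the seller pays costs through ocean freight and marine insurance to the destination port.
Already in the invoice (seller's account under CIF): insurance — exclude.
The CIF price already equals the CIF value: 462592.81
Import duty = 17286 × 1.35 = 23336.10
Buyer bears: destination terminal 420.29 + duty 23336.10 = 23756.39
Landed cost = invoice 462592.81 + 23756.39 = 486349.20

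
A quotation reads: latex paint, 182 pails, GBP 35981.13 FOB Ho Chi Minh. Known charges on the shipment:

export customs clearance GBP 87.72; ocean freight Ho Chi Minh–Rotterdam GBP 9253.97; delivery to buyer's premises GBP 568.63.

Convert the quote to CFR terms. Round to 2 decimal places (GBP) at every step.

Not relevant to the conversion: export clearance — on the seller under both FOB and CFR; already in the FOB price and stays in the CFR price. delivery — on the buyer under both terms; not part of either seller's price.
From FOB to CFR, the seller additionally bears: freight.
CFR price = 35981.13 + 9253.97 = 45235.10

CFR price: GBP 45235.10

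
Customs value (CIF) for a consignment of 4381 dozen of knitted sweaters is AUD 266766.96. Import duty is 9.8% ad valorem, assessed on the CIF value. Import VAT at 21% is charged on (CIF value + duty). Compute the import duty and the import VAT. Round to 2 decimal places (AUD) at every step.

Import duty: AUD 26143.16; import VAT: AUD 61511.13

Import duty = 266766.96 × 9.8% = 26143.16
VAT base = CIF + duty = 266766.96 + 26143.16 = 292910.12
Import VAT = 292910.12 × 21% = 61511.13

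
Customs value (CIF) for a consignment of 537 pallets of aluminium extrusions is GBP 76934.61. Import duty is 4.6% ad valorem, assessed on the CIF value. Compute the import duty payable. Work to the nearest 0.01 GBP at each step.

Import duty = 76934.61 × 4.6% = 3538.99

Import duty: GBP 3538.99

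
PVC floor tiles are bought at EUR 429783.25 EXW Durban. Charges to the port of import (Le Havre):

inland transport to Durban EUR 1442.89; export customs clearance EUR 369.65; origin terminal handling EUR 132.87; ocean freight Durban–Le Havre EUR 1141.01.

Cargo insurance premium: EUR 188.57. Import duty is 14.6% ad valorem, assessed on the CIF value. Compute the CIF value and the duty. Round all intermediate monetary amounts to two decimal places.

CIF value: EUR 433058.24; import duty: EUR 63226.50

CIF = EXW price + pre-shipment costs + freight + insurance
CIF = 429783.25 + 1442.89 + 369.65 + 132.87 + 1141.01 + 188.57 = 433058.24
Import duty = 433058.24 × 14.6% = 63226.50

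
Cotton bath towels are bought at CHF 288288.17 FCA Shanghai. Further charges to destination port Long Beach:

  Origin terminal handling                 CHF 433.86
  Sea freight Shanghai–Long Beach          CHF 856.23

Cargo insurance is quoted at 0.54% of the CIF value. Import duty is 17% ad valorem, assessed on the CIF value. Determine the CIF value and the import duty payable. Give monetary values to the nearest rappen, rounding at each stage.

Let C be the CIF value. C = FCA price + pre-shipment costs + freight + 0.54% × C
C − 0.54% × C = 288288.17 + 433.86 + 856.23
0.9946 × C = 289578.26
C = 289578.26 / 0.9946 = 291150.47
Insurance premium = 0.54% × 291150.47 = 1572.21
Import duty = 291150.47 × 17% = 49495.58

CIF value: CHF 291150.47; import duty: CHF 49495.58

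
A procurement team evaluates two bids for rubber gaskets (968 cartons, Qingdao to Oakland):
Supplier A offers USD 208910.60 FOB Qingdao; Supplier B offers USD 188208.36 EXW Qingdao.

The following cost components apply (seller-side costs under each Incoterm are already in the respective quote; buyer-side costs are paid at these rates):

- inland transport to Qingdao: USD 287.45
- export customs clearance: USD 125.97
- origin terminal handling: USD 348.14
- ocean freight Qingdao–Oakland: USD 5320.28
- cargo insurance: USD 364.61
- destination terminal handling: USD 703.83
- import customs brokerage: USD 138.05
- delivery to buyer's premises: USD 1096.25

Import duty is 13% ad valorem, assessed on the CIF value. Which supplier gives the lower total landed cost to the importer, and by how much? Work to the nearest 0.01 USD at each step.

Supplier B is cheaper by USD 22532.96

Supplier A (FOB):
CIF value = FOB price + freight + insurance = 208910.60 + 5320.28 + 364.61 = 214595.49
Import duty = 214595.49 × 13% = 27897.41
Buyer bears (A): 5320.28 + 364.61 + 703.83 + 138.05 + 1096.25 = 7623.02
Landed cost (A) = invoice 208910.60 + 7623.02 + duty 27897.41 = 244431.03
Supplier B (EXW):
CIF value = EXW price + inland to port + export clearance + origin terminal + freight + insurance = 188208.36 + 287.45 + 125.97 + 348.14 + 5320.28 + 364.61 = 194654.81
Import duty = 194654.81 × 13% = 25305.13
Buyer bears (B): 287.45 + 125.97 + 348.14 + 5320.28 + 364.61 + 703.83 + 138.05 + 1096.25 = 8384.58
Landed cost (B) = invoice 188208.36 + 8384.58 + duty 25305.13 = 221898.07
Difference = |244431.03 − 221898.07| = 22532.96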